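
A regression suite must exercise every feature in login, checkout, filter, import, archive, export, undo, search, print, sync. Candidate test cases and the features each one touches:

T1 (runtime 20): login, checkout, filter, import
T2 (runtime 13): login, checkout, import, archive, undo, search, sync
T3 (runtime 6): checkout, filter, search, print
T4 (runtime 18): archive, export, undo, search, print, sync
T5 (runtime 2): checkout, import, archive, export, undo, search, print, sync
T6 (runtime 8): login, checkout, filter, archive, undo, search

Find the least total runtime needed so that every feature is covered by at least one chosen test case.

T5, T6 cover every feature at runtime 2 + 8 = 10.
Any cover uses at least 2 test cases; among all covering selections none totals below 10.

10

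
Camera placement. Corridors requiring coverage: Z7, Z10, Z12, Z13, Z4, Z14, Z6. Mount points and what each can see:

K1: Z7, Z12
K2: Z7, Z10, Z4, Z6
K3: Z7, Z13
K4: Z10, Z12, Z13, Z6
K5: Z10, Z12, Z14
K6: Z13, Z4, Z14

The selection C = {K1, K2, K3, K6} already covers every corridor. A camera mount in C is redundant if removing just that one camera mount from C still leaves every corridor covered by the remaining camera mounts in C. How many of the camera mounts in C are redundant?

Drop K1: Z12 uncovered — not redundant.
Drop K2: Z10, Z6 uncovered — not redundant.
Drop K3: the rest still cover every corridor — redundant.
Drop K6: Z14 uncovered — not redundant.
1 redundant: K3.

1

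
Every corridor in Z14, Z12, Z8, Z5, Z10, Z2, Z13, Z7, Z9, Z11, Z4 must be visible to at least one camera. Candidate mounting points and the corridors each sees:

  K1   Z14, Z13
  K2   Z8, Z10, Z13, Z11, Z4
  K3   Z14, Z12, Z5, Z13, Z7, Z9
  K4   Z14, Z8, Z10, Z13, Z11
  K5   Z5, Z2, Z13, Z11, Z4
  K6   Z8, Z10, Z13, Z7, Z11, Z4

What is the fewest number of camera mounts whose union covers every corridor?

K2, K3, K5 together cover {Z14, Z12, Z8, Z5, Z10, Z2, Z13, Z7, Z9, Z11, Z4} — every corridor.
No 2 of the 6 camera mounts cover everything (all 15 pairs fall short), so 3 is minimum.

3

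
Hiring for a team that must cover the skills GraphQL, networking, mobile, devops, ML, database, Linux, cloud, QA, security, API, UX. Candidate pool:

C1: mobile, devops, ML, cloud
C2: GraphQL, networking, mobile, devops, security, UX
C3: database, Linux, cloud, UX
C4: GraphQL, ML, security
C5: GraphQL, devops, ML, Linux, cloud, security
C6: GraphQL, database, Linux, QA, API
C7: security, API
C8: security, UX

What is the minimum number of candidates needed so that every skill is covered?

3

C1, C2, C6 together cover {GraphQL, networking, mobile, devops, ML, database, Linux, cloud, QA, security, API, UX} — every skill.
No 2 of the 8 candidates cover everything (all 28 pairs fall short), so 3 is minimum.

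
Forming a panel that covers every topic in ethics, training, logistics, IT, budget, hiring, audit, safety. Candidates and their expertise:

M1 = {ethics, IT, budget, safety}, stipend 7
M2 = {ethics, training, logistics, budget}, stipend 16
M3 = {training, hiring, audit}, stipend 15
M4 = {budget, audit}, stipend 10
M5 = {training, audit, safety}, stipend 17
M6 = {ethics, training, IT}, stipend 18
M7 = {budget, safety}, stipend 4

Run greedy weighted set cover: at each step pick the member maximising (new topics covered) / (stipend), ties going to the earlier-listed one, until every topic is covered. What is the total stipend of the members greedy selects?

Pick 1: M1 adds 4 new (ethics, IT, budget, safety) at stipend 7 (ratio 4/7).
Pick 2: M3 adds 3 new (training, hiring, audit) at stipend 15 (ratio 3/15).
Pick 3: M2 adds 1 new (logistics) at stipend 16 (ratio 1/16).
Greedy total stipend: 7 + 15 + 16 = 38.

38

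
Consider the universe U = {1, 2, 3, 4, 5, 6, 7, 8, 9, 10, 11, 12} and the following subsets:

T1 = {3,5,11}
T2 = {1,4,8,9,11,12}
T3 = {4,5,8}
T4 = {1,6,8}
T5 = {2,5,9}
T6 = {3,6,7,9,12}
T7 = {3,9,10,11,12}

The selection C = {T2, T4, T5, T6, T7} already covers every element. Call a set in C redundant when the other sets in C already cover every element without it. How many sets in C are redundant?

1

Drop T2: 4 uncovered — not redundant.
Drop T4: the rest still cover every element — redundant.
Drop T5: 2, 5 uncovered — not redundant.
Drop T6: 7 uncovered — not redundant.
Drop T7: 10 uncovered — not redundant.
1 redundant: T4.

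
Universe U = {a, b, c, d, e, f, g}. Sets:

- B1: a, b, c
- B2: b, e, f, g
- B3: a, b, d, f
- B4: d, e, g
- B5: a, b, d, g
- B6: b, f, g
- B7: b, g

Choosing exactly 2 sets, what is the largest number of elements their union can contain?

Choosing B1, B2 covers {a, b, c, e, f, g} — 6 elements.
No choice of 2 sets does better; here d is left uncovered.

6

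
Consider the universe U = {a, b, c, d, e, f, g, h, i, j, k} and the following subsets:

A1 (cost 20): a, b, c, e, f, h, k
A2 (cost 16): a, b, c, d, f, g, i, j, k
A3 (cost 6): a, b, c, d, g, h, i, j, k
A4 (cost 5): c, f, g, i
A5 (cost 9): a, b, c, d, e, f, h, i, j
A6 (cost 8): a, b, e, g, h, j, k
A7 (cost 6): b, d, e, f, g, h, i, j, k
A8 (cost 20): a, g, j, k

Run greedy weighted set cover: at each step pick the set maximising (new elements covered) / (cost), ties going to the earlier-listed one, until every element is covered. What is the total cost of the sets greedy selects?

12

Pick 1: A3 adds 9 new (a, b, c, d, g, h, i, j, k) at cost 6 (ratio 9/6).
Pick 2: A7 adds 2 new (e, f) at cost 6 (ratio 2/6).
Greedy total cost: 6 + 6 = 12.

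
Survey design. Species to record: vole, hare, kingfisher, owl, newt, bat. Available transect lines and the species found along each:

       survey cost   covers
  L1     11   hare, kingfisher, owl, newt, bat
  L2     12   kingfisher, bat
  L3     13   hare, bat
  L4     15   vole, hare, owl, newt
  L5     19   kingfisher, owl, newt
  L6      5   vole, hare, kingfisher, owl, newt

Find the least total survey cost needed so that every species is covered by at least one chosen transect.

L1, L6 cover every species at survey cost 11 + 5 = 16.
Any cover uses at least 2 transects; among all covering selections none totals below 16.

16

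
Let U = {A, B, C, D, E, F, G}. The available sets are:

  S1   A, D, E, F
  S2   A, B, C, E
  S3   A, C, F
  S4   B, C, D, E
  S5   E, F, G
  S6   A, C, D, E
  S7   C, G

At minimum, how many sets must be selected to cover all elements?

3

S1, S2, S5 together cover {A, B, C, D, E, F, G} — every element.
No 2 of the 7 sets cover everything (all 21 pairs fall short), so 3 is minimum.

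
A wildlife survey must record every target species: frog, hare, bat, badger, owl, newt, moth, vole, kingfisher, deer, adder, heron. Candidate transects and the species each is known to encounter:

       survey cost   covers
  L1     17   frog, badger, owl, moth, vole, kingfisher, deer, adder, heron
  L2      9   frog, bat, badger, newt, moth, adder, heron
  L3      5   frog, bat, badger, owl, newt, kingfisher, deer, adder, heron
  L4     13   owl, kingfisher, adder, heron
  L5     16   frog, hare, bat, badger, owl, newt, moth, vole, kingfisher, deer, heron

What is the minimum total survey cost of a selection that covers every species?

21

L3, L5 cover every species at survey cost 5 + 16 = 21.
Any cover uses at least 2 transects; among all covering selections none totals below 21.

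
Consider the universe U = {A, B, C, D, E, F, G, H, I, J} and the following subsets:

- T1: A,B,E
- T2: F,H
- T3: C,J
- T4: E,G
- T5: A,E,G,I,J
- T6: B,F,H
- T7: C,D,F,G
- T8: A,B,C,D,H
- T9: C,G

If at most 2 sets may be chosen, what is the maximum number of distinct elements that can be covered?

Choosing T5, T8 covers {A, B, C, D, E, G, H, I, J} — 9 elements.
No choice of 2 sets does better; here F is left uncovered.

9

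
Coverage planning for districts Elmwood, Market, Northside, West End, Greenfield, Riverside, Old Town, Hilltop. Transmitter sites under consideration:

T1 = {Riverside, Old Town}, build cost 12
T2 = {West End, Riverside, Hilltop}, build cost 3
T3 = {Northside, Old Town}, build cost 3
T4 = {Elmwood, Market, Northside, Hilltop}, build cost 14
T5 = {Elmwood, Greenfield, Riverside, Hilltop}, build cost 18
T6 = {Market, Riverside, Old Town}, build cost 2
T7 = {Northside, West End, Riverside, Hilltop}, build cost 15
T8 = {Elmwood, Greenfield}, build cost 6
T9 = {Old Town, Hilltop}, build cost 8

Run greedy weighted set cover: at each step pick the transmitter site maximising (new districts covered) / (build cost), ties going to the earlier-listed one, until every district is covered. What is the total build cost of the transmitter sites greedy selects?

Pick 1: T6 adds 3 new (Market, Riverside, Old Town) at build cost 2 (ratio 3/2).
Pick 2: T2 adds 2 new (West End, Hilltop) at build cost 3 (ratio 2/3).
Pick 3: T3 adds 1 new (Northside) at build cost 3 (ratio 1/3).
Pick 4: T8 adds 2 new (Elmwood, Greenfield) at build cost 6 (ratio 2/6).
Greedy total build cost: 2 + 3 + 3 + 6 = 14.

14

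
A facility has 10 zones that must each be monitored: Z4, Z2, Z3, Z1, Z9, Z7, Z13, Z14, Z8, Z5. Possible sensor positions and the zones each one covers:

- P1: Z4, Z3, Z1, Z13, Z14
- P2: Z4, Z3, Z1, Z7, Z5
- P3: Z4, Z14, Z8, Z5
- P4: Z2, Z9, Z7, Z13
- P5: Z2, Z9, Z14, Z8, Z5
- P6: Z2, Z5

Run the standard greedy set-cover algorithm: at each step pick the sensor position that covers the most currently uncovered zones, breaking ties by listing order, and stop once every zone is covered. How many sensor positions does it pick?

Pick 1: P1 covers 5 new zones (Z4, Z3, Z1, Z13, Z14).
Pick 2: P5 covers 4 new zones (Z2, Z9, Z8, Z5).
Pick 3: P2 covers 1 new zones (Z7).
Greedy uses 3 sensor positions.

3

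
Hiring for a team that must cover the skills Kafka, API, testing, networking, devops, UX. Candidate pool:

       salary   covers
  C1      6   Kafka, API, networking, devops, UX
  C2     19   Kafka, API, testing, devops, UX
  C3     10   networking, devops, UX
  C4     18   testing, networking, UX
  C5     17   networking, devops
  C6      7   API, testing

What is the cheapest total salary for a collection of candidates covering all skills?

13

C1, C6 cover every skill at salary 6 + 7 = 13.
Any cover uses at least 2 candidates; among all covering selections none totals below 13.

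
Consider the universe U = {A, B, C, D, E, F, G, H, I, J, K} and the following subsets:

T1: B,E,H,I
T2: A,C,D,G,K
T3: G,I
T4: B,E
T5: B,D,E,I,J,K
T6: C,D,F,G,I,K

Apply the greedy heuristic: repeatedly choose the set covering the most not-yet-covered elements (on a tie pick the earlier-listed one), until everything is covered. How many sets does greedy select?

Pick 1: T5 covers 6 new elements (B, D, E, I, J, K).
Pick 2: T2 covers 3 new elements (A, C, G).
Pick 3: T1 covers 1 new elements (H).
Pick 4: T6 covers 1 new elements (F).
Greedy uses 4 sets.

4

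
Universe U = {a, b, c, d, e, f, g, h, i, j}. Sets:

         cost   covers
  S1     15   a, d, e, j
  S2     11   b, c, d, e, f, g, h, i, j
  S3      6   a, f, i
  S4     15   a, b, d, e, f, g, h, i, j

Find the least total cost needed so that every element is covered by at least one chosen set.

S2, S3 cover every element at cost 11 + 6 = 17.
Any cover uses at least 2 sets; among all covering selections none totals below 17.

17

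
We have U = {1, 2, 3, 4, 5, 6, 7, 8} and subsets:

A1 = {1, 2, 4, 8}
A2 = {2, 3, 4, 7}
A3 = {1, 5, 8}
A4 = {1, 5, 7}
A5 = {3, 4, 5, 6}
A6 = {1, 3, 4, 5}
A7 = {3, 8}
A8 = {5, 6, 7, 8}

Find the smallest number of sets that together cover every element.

3

A1, A2, A5 together cover {1, 2, 3, 4, 5, 6, 7, 8} — every element.
No 2 of the 8 sets cover everything (all 28 pairs fall short), so 3 is minimum.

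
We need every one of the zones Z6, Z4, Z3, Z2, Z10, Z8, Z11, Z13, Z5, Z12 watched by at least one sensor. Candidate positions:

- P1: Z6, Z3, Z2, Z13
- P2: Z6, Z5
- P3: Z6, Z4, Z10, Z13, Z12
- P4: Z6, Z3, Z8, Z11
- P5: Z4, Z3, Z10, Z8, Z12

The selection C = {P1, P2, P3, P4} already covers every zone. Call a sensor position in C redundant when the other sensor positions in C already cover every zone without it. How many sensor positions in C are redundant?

Drop P1: Z2 uncovered — not redundant.
Drop P2: Z5 uncovered — not redundant.
Drop P3: Z4, Z10, Z12 uncovered — not redundant.
Drop P4: Z8, Z11 uncovered — not redundant.
None of the sensor positions in C is redundant.

0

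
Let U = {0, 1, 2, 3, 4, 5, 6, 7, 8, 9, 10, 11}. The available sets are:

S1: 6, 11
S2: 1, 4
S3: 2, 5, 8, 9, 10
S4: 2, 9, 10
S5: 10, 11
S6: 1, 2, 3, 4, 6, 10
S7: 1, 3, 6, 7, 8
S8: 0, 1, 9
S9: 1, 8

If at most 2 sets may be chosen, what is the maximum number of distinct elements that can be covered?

9

Choosing S3, S6 covers {1, 2, 3, 4, 5, 6, 8, 9, 10} — 9 elements.
No choice of 2 sets does better; here 0, 7, 11 are left uncovered.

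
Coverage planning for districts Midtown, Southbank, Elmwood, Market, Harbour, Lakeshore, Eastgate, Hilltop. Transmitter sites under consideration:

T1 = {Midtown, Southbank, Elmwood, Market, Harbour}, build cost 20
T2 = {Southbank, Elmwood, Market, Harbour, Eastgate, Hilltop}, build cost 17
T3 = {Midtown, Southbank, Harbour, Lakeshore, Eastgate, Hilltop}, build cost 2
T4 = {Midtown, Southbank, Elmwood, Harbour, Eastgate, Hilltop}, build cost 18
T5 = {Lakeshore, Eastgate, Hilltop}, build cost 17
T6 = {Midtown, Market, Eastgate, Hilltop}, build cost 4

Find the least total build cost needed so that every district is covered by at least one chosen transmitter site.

19

T2, T3 cover every district at build cost 17 + 2 = 19.
Any cover uses at least 2 transmitter sites; among all covering selections none totals below 19.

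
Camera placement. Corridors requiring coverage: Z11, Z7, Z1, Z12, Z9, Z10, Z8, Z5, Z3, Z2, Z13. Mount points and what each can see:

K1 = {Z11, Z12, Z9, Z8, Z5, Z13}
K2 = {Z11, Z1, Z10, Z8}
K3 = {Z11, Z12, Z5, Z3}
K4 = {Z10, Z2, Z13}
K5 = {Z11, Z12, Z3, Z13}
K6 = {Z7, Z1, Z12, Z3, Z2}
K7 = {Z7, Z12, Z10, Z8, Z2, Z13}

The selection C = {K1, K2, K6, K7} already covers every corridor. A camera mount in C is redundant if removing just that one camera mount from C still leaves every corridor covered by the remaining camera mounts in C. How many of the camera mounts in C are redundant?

2

Drop K1: Z9, Z5 uncovered — not redundant.
Drop K2: the rest still cover every corridor — redundant.
Drop K6: Z3 uncovered — not redundant.
Drop K7: the rest still cover every corridor — redundant.
2 redundant: K2, K7.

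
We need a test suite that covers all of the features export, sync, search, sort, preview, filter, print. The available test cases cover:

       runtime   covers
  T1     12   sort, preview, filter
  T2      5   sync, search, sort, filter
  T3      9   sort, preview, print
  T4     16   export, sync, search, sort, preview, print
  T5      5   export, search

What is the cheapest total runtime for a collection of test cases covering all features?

19

T2, T3, T5 cover every feature at runtime 5 + 9 + 5 = 19.
Any cover uses at least 2 test cases; among all covering selections none totals below 19.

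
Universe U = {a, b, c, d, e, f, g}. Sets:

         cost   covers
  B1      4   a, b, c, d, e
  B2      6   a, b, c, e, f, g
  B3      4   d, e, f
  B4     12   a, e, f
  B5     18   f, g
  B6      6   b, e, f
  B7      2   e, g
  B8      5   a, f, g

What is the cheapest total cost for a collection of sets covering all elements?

B1, B8 cover every element at cost 4 + 5 = 9.
Any cover uses at least 2 sets; among all covering selections none totals below 9.
Greedy by coverage-per-cost would pick B1, B7, B3 for 10 — worse than the optimum 9.

9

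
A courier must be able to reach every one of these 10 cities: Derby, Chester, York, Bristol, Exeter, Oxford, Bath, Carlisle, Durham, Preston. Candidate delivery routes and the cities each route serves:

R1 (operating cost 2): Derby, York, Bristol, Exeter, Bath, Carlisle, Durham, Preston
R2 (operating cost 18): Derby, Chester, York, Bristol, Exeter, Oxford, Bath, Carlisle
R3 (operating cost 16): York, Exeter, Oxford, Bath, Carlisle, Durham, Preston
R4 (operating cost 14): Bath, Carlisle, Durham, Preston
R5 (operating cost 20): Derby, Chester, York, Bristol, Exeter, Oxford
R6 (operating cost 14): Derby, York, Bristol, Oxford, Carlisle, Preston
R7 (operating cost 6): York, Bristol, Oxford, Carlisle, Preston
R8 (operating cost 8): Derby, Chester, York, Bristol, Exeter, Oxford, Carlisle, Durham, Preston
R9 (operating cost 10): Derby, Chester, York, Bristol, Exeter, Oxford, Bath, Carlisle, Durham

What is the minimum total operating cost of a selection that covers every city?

R1, R8 cover every city at operating cost 2 + 8 = 10.
Any cover uses at least 2 routes; among all covering selections none totals below 10.

10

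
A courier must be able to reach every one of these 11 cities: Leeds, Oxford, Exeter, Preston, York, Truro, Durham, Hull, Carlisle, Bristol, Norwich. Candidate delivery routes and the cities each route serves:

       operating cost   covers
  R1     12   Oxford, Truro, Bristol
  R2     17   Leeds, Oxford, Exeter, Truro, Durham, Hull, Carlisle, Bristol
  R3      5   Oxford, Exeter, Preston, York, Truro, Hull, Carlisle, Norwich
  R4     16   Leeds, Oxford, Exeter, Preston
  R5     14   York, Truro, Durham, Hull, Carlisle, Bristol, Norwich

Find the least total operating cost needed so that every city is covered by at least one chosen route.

22

R2, R3 cover every city at operating cost 17 + 5 = 22.
Any cover uses at least 2 routes; among all covering selections none totals below 22.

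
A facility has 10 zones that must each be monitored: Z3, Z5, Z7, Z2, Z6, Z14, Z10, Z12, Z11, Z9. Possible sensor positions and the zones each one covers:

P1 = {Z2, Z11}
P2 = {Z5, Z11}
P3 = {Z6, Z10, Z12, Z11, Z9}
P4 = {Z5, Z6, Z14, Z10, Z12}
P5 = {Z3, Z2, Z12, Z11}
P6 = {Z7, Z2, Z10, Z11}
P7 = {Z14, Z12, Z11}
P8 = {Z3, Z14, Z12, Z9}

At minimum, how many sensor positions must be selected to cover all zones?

3

P4, P6, P8 together cover {Z3, Z5, Z7, Z2, Z6, Z14, Z10, Z12, Z11, Z9} — every zone.
No 2 of the 8 sensor positions cover everything (all 28 pairs fall short), so 3 is minimum.
Greedy (largest uncovered first) would take P3, P4, P5, P6 — 4 sensor positions — but 3 suffice.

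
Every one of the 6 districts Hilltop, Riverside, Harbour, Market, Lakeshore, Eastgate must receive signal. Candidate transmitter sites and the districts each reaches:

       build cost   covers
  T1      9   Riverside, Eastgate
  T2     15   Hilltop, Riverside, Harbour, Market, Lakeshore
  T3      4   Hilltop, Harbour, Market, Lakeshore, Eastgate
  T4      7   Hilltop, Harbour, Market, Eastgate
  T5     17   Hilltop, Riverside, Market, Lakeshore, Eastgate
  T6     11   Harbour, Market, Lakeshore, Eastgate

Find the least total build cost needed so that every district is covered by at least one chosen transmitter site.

T1, T3 cover every district at build cost 9 + 4 = 13.
Any cover uses at least 2 transmitter sites; among all covering selections none totals below 13.

13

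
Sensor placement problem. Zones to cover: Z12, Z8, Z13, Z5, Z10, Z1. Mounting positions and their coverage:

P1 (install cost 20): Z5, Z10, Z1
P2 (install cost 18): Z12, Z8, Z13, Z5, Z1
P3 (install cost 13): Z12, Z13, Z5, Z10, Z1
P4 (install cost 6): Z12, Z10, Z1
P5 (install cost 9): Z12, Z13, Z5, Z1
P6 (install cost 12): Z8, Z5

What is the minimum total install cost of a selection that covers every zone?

24

P2, P4 cover every zone at install cost 18 + 6 = 24.
Any cover uses at least 2 sensor positions; among all covering selections none totals below 24.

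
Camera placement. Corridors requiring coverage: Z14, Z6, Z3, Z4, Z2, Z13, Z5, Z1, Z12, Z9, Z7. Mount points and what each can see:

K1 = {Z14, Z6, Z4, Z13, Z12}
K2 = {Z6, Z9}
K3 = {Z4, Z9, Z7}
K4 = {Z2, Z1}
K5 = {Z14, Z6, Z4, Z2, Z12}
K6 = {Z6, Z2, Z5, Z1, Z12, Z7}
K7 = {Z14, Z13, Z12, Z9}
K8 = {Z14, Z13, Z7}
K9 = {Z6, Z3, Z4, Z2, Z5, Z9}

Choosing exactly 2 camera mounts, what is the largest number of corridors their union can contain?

Choosing K1, K6 covers {Z14, Z6, Z4, Z2, Z13, Z5, Z1, Z12, Z7} — 9 corridors.
No choice of 2 camera mounts does better; here Z3, Z9 are left uncovered.

9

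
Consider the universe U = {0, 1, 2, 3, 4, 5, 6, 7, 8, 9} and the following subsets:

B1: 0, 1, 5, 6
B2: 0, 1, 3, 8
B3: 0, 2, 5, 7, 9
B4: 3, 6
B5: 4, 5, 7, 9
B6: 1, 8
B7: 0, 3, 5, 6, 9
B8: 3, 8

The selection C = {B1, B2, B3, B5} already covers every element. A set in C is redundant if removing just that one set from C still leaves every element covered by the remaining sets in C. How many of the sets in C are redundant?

Drop B1: 6 uncovered — not redundant.
Drop B2: 3, 8 uncovered — not redundant.
Drop B3: 2 uncovered — not redundant.
Drop B5: 4 uncovered — not redundant.
None of the sets in C is redundant.

0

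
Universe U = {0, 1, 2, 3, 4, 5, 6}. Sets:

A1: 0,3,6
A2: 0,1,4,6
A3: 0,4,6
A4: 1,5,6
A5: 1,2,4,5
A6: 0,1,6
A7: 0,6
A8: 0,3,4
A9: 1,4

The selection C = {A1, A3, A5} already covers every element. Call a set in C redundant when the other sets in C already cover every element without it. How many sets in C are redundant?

1

Drop A1: 3 uncovered — not redundant.
Drop A3: the rest still cover every element — redundant.
Drop A5: 1, 2, 5 uncovered — not redundant.
1 redundant: A3.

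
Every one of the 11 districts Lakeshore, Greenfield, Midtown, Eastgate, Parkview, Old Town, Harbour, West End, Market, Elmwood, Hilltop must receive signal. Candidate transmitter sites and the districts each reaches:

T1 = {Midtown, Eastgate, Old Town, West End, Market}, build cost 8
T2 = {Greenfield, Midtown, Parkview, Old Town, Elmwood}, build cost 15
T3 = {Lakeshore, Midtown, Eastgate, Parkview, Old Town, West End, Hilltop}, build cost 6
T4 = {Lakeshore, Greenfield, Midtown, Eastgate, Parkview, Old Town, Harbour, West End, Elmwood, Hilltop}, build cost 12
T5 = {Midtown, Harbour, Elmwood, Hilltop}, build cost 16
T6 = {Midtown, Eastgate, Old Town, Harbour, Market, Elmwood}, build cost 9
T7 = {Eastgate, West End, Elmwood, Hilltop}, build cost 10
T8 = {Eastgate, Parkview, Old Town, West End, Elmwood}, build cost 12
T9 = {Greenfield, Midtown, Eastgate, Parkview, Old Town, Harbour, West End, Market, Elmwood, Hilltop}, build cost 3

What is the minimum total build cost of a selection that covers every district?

T3, T9 cover every district at build cost 6 + 3 = 9.
Any cover uses at least 2 transmitter sites; among all covering selections none totals below 9.

9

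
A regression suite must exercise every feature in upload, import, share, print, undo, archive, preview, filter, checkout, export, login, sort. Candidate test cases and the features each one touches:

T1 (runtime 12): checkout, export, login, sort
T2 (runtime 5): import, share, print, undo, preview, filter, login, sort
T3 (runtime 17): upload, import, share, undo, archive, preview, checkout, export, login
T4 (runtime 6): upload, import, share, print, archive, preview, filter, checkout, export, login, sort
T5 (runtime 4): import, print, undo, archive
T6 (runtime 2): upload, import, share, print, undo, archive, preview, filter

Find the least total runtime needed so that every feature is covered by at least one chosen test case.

8

T4, T6 cover every feature at runtime 6 + 2 = 8.
Any cover uses at least 2 test cases; among all covering selections none totals below 8.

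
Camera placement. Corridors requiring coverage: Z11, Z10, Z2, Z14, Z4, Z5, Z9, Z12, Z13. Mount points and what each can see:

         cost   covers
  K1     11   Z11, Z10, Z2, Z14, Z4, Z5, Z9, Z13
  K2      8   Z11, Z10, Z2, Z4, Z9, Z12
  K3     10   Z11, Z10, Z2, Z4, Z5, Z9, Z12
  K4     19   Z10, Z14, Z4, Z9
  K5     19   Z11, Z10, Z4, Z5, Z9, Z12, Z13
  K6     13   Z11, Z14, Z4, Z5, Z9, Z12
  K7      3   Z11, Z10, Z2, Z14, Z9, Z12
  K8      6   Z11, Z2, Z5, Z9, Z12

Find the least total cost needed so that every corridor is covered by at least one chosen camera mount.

14

K1, K7 cover every corridor at cost 11 + 3 = 14.
Any cover uses at least 2 camera mounts; among all covering selections none totals below 14.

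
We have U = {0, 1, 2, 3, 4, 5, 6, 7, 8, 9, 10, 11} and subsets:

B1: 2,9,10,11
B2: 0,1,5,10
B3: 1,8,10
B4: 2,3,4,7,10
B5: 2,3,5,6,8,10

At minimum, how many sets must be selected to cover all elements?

B1, B2, B4, B5 together cover {0, 1, 2, 3, 4, 5, 6, 7, 8, 9, 10, 11} — every element.
No 3 of the 5 sets cover everything (all 10 triples fall short), so 4 is minimum.

4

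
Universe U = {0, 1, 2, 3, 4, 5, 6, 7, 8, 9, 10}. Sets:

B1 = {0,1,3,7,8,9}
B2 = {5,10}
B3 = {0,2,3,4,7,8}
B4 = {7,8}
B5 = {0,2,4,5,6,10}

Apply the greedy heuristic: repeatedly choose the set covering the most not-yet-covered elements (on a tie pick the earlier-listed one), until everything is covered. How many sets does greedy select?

2

Pick 1: B1 covers 6 new elements (0, 1, 3, 7, 8, 9).
Pick 2: B5 covers 5 new elements (2, 4, 5, 6, 10).
Greedy uses 2 sets.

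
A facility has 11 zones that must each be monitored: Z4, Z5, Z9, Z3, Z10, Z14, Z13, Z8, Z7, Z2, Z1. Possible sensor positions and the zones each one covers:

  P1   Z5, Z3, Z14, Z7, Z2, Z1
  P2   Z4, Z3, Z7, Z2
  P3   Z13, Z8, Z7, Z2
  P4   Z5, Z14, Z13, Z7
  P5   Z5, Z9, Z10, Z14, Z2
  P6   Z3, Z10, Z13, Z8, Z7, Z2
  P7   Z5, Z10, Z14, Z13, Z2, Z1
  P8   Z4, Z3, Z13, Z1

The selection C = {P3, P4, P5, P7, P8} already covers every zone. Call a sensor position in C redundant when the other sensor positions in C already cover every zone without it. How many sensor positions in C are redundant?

Drop P3: Z8 uncovered — not redundant.
Drop P4: the rest still cover every zone — redundant.
Drop P5: Z9 uncovered — not redundant.
Drop P7: the rest still cover every zone — redundant.
Drop P8: Z4, Z3 uncovered — not redundant.
2 redundant: P4, P7.

2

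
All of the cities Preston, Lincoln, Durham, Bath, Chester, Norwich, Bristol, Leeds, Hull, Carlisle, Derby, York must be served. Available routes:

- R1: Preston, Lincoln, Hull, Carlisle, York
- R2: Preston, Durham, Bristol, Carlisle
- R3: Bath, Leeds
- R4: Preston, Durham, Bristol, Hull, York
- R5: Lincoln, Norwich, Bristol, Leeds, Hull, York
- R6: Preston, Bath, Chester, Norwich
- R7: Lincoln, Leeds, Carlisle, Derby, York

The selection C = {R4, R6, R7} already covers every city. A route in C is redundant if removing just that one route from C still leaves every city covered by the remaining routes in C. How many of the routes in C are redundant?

0

Drop R4: Durham, Bristol, Hull uncovered — not redundant.
Drop R6: Bath, Chester, Norwich uncovered — not redundant.
Drop R7: Lincoln, Leeds, Carlisle, Derby uncovered — not redundant.
None of the routes in C is redundant.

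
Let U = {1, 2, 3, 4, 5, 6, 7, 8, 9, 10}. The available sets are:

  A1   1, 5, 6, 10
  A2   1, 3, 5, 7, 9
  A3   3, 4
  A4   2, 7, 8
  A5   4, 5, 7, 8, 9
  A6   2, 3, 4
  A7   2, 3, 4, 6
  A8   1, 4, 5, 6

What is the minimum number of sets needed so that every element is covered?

A1, A5, A6 together cover {1, 2, 3, 4, 5, 6, 7, 8, 9, 10} — every element.
No 2 of the 8 sets cover everything (all 28 pairs fall short), so 3 is minimum.
Greedy (largest uncovered first) would take A2, A7, A1, A4 — 4 sets — but 3 suffice.

3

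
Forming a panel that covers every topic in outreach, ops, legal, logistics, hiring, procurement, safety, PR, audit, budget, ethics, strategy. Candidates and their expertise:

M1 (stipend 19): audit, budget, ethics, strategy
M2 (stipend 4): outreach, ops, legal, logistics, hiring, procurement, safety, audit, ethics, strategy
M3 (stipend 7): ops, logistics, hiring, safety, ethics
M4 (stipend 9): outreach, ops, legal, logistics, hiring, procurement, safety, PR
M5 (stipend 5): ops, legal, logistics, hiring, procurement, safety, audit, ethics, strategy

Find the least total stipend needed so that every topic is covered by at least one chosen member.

M1, M4 cover every topic at stipend 19 + 9 = 28.
Any cover uses at least 2 members; among all covering selections none totals below 28.
Greedy by coverage-per-stipend would pick M2, M4, M1 for 32 — worse than the optimum 28.

28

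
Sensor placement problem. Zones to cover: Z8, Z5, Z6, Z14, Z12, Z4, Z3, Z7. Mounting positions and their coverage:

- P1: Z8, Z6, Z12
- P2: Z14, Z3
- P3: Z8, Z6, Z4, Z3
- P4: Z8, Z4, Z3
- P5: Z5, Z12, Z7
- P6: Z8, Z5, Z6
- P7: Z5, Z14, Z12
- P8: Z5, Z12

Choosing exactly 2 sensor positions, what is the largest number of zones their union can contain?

Choosing P3, P5 covers {Z8, Z5, Z6, Z12, Z4, Z3, Z7} — 7 zones.
No choice of 2 sensor positions does better; here Z14 is left uncovered.

7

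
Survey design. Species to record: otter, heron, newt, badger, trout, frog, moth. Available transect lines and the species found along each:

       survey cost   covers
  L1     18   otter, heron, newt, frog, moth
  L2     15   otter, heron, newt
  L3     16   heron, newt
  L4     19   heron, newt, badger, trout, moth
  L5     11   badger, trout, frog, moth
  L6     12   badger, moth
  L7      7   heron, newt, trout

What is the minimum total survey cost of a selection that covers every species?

L2, L5 cover every species at survey cost 15 + 11 = 26.
Any cover uses at least 2 transects; among all covering selections none totals below 26.
Greedy by coverage-per-survey cost would pick L7, L5, L2 for 33 — worse than the optimum 26.

26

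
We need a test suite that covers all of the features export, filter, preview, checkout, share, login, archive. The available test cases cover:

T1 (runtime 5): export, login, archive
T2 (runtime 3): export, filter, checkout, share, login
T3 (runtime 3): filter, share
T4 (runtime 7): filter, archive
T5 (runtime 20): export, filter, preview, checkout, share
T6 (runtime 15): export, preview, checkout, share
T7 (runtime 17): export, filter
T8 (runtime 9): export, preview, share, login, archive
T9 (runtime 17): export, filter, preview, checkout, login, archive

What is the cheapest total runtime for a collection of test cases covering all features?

T2, T8 cover every feature at runtime 3 + 9 = 12.
Any cover uses at least 2 test cases; among all covering selections none totals below 12.

12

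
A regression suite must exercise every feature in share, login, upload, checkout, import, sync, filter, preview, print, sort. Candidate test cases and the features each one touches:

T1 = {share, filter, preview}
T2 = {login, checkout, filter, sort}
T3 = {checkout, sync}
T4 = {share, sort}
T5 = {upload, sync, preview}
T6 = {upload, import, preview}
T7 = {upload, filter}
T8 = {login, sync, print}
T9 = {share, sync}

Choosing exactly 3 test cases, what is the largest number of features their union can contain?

Choosing T2, T6, T8 covers {login, upload, checkout, import, sync, filter, preview, print, sort} — 9 features.
No choice of 3 test cases does better; here share is left uncovered.

9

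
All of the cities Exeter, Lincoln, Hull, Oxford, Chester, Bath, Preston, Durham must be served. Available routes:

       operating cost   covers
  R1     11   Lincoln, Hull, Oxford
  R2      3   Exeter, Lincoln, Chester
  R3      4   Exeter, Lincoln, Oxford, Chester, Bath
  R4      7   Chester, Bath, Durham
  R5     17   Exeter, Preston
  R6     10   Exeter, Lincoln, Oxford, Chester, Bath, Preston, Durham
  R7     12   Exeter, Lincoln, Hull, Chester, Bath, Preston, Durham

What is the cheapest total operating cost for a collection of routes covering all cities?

R3, R7 cover every city at operating cost 4 + 12 = 16.
Any cover uses at least 2 routes; among all covering selections none totals below 16.

16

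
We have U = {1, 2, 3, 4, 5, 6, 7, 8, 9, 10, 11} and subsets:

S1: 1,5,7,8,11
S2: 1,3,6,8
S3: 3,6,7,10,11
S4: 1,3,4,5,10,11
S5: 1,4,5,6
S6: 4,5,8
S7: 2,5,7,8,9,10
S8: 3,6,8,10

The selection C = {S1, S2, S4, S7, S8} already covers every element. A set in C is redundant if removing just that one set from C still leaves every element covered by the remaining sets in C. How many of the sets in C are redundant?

3

Drop S1: the rest still cover every element — redundant.
Drop S2: the rest still cover every element — redundant.
Drop S4: 4 uncovered — not redundant.
Drop S7: 2, 9 uncovered — not redundant.
Drop S8: the rest still cover every element — redundant.
3 redundant: S1, S2, S8.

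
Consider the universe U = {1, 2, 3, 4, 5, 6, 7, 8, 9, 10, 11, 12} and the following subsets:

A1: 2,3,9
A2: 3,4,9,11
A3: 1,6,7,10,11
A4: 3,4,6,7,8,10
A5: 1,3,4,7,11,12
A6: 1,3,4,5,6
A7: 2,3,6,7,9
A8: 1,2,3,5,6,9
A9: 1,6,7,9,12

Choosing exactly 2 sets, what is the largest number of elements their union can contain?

Choosing A4, A8 covers {1, 2, 3, 4, 5, 6, 7, 8, 9, 10} — 10 elements.
No choice of 2 sets does better; here 11, 12 are left uncovered.

10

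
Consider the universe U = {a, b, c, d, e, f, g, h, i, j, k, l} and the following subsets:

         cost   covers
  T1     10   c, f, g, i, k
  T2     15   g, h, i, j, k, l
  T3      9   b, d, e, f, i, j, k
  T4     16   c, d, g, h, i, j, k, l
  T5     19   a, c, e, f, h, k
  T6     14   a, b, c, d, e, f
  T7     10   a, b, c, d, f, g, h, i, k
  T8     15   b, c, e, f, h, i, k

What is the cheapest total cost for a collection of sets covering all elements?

T2, T6 cover every element at cost 15 + 14 = 29.
Any cover uses at least 2 sets; among all covering selections none totals below 29.

29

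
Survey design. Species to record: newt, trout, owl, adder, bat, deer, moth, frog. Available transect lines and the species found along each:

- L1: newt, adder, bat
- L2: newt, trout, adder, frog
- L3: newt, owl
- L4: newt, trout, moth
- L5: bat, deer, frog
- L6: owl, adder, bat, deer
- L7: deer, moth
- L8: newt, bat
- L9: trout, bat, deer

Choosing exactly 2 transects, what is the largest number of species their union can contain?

Choosing L2, L6 covers {newt, trout, owl, adder, bat, deer, frog} — 7 species.
No choice of 2 transects does better; here moth is left uncovered.

7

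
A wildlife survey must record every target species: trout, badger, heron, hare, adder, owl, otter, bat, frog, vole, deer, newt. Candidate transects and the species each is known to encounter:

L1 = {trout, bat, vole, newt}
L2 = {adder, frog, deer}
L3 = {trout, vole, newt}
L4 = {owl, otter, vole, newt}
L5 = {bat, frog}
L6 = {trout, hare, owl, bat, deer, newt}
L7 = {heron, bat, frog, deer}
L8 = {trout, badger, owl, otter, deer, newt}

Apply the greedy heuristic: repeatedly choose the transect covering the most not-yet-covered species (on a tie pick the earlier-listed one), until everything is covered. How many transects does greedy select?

5

Pick 1: L6 covers 6 new species (trout, hare, owl, bat, deer, newt).
Pick 2: L2 covers 2 new species (adder, frog).
Pick 3: L4 covers 2 new species (otter, vole).
Pick 4: L7 covers 1 new species (heron).
Pick 5: L8 covers 1 new species (badger).
Greedy uses 5 transects.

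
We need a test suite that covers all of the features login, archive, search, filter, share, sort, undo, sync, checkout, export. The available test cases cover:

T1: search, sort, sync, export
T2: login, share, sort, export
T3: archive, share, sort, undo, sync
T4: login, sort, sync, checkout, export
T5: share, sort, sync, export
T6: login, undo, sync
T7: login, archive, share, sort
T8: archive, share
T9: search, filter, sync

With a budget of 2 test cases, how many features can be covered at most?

8

Choosing T3, T4 covers {login, archive, share, sort, undo, sync, checkout, export} — 8 features.
No choice of 2 test cases does better; here search, filter are left uncovered.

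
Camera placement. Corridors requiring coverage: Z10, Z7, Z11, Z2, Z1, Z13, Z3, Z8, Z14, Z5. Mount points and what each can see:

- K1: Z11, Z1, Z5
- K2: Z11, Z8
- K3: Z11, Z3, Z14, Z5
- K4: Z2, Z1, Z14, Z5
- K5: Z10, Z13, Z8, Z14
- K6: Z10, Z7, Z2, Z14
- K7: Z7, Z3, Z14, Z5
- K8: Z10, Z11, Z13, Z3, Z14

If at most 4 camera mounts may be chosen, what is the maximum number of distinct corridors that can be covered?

Choosing K1, K2, K6, K8 covers {Z10, Z7, Z11, Z2, Z1, Z13, Z3, Z8, Z14, Z5} — 10 corridors.
That is all 10 corridors.

10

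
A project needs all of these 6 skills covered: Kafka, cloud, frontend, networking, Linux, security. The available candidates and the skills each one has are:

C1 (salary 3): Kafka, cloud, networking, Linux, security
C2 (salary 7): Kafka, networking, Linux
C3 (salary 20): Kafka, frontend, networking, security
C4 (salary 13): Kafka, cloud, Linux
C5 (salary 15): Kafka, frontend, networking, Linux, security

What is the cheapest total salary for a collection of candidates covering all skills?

C1, C5 cover every skill at salary 3 + 15 = 18.
Any cover uses at least 2 candidates; among all covering selections none totals below 18.

18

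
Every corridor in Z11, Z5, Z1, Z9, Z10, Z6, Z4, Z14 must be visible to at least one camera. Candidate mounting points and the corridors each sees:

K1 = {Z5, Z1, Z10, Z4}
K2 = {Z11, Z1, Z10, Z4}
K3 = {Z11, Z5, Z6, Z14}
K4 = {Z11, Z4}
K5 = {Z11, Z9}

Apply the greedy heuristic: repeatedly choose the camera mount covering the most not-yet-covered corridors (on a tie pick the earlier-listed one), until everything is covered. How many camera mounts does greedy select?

3

Pick 1: K1 covers 4 new corridors (Z5, Z1, Z10, Z4).
Pick 2: K3 covers 3 new corridors (Z11, Z6, Z14).
Pick 3: K5 covers 1 new corridors (Z9).
Greedy uses 3 camera mounts.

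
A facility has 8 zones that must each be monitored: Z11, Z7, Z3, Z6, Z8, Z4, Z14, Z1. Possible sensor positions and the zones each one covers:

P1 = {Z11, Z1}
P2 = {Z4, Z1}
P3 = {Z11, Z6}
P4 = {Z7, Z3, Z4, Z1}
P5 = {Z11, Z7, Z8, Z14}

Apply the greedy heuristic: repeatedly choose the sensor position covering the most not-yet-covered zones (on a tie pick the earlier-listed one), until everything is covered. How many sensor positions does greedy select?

Pick 1: P4 covers 4 new zones (Z7, Z3, Z4, Z1).
Pick 2: P5 covers 3 new zones (Z11, Z8, Z14).
Pick 3: P3 covers 1 new zones (Z6).
Greedy uses 3 sensor positions.

3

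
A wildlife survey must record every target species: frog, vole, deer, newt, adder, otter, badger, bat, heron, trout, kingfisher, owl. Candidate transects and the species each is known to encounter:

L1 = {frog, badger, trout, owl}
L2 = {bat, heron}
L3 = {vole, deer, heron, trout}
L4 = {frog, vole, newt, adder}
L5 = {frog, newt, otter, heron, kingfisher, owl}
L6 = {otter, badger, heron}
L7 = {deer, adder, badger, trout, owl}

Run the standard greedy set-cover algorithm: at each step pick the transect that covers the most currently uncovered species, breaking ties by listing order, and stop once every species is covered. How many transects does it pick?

Pick 1: L5 covers 6 new species (frog, newt, otter, heron, kingfisher, owl).
Pick 2: L7 covers 4 new species (deer, adder, badger, trout).
Pick 3: L2 covers 1 new species (bat).
Pick 4: L3 covers 1 new species (vole).
Greedy uses 4 transects.

4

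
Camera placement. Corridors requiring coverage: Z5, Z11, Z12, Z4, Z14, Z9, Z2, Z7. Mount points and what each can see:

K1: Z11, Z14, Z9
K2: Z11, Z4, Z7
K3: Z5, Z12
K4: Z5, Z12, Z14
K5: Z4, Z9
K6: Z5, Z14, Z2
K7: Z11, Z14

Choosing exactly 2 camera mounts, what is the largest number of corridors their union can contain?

6

Choosing K2, K4 covers {Z5, Z11, Z12, Z4, Z14, Z7} — 6 corridors.
No choice of 2 camera mounts does better; here Z9, Z2 are left uncovered.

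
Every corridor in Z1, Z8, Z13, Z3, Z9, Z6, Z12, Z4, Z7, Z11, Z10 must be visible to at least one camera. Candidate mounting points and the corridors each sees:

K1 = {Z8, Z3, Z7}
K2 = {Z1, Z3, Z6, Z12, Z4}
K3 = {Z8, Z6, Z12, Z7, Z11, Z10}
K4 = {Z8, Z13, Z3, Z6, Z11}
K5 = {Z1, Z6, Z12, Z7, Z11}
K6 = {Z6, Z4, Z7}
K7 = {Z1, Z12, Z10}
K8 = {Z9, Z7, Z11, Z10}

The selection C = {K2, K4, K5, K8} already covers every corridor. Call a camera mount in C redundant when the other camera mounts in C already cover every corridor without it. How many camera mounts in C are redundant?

1

Drop K2: Z4 uncovered — not redundant.
Drop K4: Z8, Z13 uncovered — not redundant.
Drop K5: the rest still cover every corridor — redundant.
Drop K8: Z9, Z10 uncovered — not redundant.
1 redundant: K5.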